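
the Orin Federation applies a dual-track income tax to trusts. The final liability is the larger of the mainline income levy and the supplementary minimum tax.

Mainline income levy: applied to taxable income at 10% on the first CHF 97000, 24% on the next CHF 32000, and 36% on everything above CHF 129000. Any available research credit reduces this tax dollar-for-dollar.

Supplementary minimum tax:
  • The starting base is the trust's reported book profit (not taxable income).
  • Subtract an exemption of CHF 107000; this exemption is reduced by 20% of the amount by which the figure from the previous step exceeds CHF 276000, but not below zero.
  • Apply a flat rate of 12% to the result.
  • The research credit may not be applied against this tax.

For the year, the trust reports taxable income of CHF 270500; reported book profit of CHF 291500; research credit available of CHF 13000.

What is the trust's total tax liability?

Supplementary minimum tax:
  Base (reported book profit): CHF 291500
  Exemption: CHF 107000 − 20% × (CHF 291500 − CHF 276000) = CHF 107000 − CHF 3100 = CHF 103900
  Base: CHF 291500 − CHF 103900 = CHF 187600
  CHF 187600 × 12% = CHF 22512

Mainline income levy:
  CHF 97000 × 10% = CHF 9700
  CHF 32000 × 24% = CHF 7680
  CHF 141500 × 36% = CHF 50940
  → CHF 68320
  Less research credit CHF 13000 → CHF 55320

CHF 55320 > CHF 22512, so the mainline income levy governs.

CHF 55320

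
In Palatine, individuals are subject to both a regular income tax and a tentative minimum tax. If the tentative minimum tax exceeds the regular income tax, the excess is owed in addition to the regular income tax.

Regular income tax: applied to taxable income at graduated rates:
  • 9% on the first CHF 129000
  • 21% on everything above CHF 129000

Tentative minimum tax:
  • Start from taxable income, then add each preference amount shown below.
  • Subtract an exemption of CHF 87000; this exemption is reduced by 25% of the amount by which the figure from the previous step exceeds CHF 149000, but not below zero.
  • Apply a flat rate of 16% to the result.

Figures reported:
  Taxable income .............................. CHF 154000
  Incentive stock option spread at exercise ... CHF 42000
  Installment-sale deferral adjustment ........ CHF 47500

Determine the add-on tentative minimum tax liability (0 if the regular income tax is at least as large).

CHF 11960

Tentative minimum tax:
  Adjusted income: CHF 154000 + CHF 42000 + CHF 47500 = CHF 243500
  Exemption: CHF 87000 − 25% × (CHF 243500 − CHF 149000) = CHF 87000 − CHF 23625 = CHF 63375
  Base: CHF 243500 − CHF 63375 = CHF 180125
  CHF 180125 × 16% = CHF 28820

Regular income tax:
  CHF 129000 × 9% = CHF 11610
  CHF 25000 × 21% = CHF 5250
  → CHF 16860

Excess of tentative minimum tax over regular income tax: CHF 28820 − CHF 16860 = CHF 11960.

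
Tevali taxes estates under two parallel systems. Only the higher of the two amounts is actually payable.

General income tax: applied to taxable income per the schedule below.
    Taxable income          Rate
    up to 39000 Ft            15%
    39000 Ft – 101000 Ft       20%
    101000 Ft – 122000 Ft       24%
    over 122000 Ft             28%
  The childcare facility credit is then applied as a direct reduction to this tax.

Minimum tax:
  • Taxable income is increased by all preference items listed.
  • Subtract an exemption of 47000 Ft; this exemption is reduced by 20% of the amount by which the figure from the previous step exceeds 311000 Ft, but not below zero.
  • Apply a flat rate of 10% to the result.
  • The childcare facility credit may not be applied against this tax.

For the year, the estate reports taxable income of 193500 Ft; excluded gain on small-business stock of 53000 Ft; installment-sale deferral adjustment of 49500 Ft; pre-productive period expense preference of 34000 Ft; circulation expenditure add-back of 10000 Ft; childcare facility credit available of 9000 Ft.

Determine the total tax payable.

34310 Ft

Minimum tax:
  Adjusted income: 193500 Ft + 53000 Ft + 49500 Ft + 34000 Ft + 10000 Ft = 340000 Ft
  Exemption: 47000 Ft − 20% × (340000 Ft − 311000 Ft) = 47000 Ft − 5800 Ft = 41200 Ft
  Base: 340000 Ft − 41200 Ft = 298800 Ft
  298800 Ft × 10% = 29880 Ft

General income tax:
  39000 Ft × 15% = 5850 Ft
  62000 Ft × 20% = 12400 Ft
  21000 Ft × 24% = 5040 Ft
  71500 Ft × 28% = 20020 Ft
  → 43310 Ft
  Less childcare facility credit 9000 Ft → 34310 Ft

34310 Ft > 29880 Ft, so the general income tax governs.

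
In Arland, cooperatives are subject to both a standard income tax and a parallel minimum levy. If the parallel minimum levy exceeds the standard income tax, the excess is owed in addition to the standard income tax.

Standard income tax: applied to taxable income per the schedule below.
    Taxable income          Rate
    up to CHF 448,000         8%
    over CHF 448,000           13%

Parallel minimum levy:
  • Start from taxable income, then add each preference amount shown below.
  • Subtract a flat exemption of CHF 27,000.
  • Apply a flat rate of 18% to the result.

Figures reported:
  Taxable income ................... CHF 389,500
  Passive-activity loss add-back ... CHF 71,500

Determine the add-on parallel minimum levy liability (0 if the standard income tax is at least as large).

Standard income tax:
  CHF 389,500 × 8% = CHF 31,160

Parallel minimum levy:
  Adjusted income: CHF 389,500 + CHF 71,500 = CHF 461,000
  Less exemption CHF 27,000 → base CHF 434,000
  CHF 434,000 × 18% = CHF 78,120

Excess of parallel minimum levy over standard income tax: CHF 78,120 − CHF 31,160 = CHF 46,960.

CHF 46,960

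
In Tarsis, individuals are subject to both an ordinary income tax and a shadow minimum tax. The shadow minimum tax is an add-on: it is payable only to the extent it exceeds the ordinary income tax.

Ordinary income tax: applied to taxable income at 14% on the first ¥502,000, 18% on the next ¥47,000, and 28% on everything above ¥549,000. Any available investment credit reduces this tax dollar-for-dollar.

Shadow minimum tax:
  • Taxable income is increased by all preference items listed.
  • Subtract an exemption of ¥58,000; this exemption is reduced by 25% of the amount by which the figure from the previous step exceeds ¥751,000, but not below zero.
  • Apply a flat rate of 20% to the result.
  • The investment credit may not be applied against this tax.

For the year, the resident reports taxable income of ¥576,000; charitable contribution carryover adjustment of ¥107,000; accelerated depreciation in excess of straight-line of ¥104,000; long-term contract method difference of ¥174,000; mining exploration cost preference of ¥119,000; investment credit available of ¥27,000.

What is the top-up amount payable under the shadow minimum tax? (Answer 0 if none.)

Shadow minimum tax:
  Adjusted income: ¥576,000 + ¥107,000 + ¥104,000 + ¥174,000 + ¥119,000 = ¥1,080,000
  Exemption: 25% × (¥1,080,000 − ¥751,000) = ¥82,250 ≥ ¥58,000, so the exemption is fully phased out
  Base: ¥1,080,000 − ¥0 = ¥1,080,000
  ¥1,080,000 × 20% = ¥216,000

Ordinary income tax:
  ¥502,000 × 14% = ¥70,280
  ¥47,000 × 18% = ¥8,460
  ¥27,000 × 28% = ¥7,560
  → ¥86,300
  Less investment credit ¥27,000 → ¥59,300

Excess of shadow minimum tax over ordinary income tax: ¥216,000 − ¥59,300 = ¥156,700.

¥156,700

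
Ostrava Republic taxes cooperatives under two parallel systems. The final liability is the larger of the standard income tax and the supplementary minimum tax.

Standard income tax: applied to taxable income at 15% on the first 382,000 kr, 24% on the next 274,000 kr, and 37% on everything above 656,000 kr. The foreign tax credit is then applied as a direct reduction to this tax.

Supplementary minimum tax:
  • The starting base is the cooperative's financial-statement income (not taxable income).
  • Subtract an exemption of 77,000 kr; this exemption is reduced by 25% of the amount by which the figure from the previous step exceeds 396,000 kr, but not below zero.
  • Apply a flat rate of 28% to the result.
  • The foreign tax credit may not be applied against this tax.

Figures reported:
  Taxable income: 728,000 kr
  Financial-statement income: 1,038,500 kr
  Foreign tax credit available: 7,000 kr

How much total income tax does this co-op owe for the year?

290,780 kr

Standard income tax:
  382,000 kr × 15% = 57,300 kr
  274,000 kr × 24% = 65,760 kr
  72,000 kr × 37% = 26,640 kr
  → 149,700 kr
  Less foreign tax credit 7,000 kr → 142,700 kr

Supplementary minimum tax:
  Base (financial-statement income): 1,038,500 kr
  Exemption: 25% × (1,038,500 kr − 396,000 kr) = 160,625 kr ≥ 77,000 kr, so the exemption is fully phased out
  Base: 1,038,500 kr − 0 kr = 1,038,500 kr
  1,038,500 kr × 28% = 290,780 kr

290,780 kr > 142,700 kr, so the supplementary minimum tax is the binding amount.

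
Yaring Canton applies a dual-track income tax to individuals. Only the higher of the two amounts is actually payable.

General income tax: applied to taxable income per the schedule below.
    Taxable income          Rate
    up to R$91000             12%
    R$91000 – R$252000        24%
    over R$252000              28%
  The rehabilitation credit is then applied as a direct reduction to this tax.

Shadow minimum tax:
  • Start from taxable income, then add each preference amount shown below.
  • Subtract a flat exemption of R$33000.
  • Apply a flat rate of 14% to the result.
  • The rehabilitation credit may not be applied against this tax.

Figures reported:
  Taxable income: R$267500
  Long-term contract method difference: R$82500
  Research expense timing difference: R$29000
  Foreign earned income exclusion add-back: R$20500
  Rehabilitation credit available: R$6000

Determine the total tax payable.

R$51310

General income tax:
  R$91000 × 12% = R$10920
  R$161000 × 24% = R$38640
  R$15500 × 28% = R$4340
  → R$53900
  Less rehabilitation credit R$6000 → R$47900

Shadow minimum tax:
  Adjusted income: R$267500 + R$82500 + R$29000 + R$20500 = R$399500
  Less exemption R$33000 → base R$366500
  R$366500 × 14% = R$51310

R$51310 > R$47900, so the shadow minimum tax is the binding amount.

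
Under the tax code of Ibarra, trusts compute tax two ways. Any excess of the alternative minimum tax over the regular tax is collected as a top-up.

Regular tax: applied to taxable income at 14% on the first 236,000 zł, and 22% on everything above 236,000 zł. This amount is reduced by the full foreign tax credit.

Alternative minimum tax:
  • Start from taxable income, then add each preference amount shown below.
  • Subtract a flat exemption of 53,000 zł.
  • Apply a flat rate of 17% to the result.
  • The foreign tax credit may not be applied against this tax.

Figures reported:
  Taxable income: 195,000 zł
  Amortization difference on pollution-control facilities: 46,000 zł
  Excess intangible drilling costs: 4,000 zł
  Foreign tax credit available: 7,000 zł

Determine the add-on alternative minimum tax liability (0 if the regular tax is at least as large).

Alternative minimum tax:
  Adjusted income: 195,000 zł + 46,000 zł + 4,000 zł = 245,000 zł
  Less exemption 53,000 zł → base 192,000 zł
  192,000 zł × 17% = 32,640 zł

Regular tax:
  195,000 zł × 14% = 27,300 zł
  Less foreign tax credit 7,000 zł → 20,300 zł

Excess of alternative minimum tax over regular tax: 32,640 zł − 20,300 zł = 12,340 zł.

12,340 zł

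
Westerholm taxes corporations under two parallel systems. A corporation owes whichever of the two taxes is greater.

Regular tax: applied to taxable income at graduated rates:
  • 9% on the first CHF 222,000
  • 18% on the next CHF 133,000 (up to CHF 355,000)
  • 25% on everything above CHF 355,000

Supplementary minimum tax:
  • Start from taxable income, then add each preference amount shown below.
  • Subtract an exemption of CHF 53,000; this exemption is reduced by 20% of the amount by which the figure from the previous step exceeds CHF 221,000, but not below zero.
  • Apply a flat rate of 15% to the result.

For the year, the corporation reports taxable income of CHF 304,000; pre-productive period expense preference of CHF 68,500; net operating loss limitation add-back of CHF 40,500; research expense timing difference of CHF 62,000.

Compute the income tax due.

Regular tax:
  CHF 222,000 × 9% = CHF 19,980
  CHF 82,000 × 18% = CHF 14,760
  → CHF 34,740

Supplementary minimum tax:
  Adjusted income: CHF 304,000 + CHF 68,500 + CHF 40,500 + CHF 62,000 = CHF 475,000
  Exemption: CHF 53,000 − 20% × (CHF 475,000 − CHF 221,000) = CHF 53,000 − CHF 50,800 = CHF 2,200
  Base: CHF 475,000 − CHF 2,200 = CHF 472,800
  CHF 472,800 × 15% = CHF 70,920

CHF 70,920 > CHF 34,740, so the supplementary minimum tax is the binding amount.

CHF 70,920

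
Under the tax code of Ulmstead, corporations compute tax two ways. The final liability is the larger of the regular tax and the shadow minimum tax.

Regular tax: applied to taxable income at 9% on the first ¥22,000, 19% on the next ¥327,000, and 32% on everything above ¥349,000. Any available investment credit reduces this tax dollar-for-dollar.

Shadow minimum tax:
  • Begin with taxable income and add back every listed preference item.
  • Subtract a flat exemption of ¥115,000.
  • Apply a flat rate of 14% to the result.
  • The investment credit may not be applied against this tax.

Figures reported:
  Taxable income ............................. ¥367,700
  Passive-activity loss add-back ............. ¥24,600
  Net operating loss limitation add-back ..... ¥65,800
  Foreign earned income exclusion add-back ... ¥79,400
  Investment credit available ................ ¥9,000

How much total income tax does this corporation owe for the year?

¥61,094

Shadow minimum tax:
  Adjusted income: ¥367,700 + ¥24,600 + ¥65,800 + ¥79,400 = ¥537,500
  Less exemption ¥115,000 → base ¥422,500
  ¥422,500 × 14% = ¥59,150

Regular tax:
  ¥22,000 × 9% = ¥1,980
  ¥327,000 × 19% = ¥62,130
  ¥18,700 × 32% = ¥5,984
  → ¥70,094
  Less investment credit ¥9,000 → ¥61,094

¥61,094 > ¥59,150, so the regular tax governs.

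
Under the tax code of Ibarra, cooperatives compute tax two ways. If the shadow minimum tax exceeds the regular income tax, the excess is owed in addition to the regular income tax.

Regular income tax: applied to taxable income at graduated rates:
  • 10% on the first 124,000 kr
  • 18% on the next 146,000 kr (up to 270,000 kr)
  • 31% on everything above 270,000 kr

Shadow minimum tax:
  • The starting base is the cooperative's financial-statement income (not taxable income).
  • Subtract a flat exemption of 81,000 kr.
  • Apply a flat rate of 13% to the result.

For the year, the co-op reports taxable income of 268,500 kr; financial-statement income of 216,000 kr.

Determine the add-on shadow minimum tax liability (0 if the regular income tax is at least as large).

0 kr

Shadow minimum tax:
  Base (financial-statement income): 216,000 kr
  Less exemption 81,000 kr → base 135,000 kr
  135,000 kr × 13% = 17,550 kr

Regular income tax:
  124,000 kr × 10% = 12,400 kr
  144,500 kr × 18% = 26,010 kr
  → 38,410 kr

17,550 kr ≤ 38,410 kr, so no add-on is due.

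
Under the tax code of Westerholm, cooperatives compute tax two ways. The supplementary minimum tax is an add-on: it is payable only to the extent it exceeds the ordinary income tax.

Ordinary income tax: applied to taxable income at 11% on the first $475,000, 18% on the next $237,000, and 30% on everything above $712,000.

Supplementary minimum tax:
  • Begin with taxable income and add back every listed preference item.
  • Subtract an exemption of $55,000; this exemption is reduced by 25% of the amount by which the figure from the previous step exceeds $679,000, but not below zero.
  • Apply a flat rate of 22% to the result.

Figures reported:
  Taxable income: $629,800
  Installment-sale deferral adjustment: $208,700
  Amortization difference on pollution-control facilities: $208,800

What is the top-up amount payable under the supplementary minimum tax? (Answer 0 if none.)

$150,292

Supplementary minimum tax:
  Adjusted income: $629,800 + $208,700 + $208,800 = $1,047,300
  Exemption: 25% × ($1,047,300 − $679,000) = $92,075 ≥ $55,000, so the exemption is fully phased out
  Base: $1,047,300 − $0 = $1,047,300
  $1,047,300 × 22% = $230,406

Ordinary income tax:
  $475,000 × 11% = $52,250
  $154,800 × 18% = $27,864
  → $80,114

Excess of supplementary minimum tax over ordinary income tax: $230,406 − $80,114 = $150,292.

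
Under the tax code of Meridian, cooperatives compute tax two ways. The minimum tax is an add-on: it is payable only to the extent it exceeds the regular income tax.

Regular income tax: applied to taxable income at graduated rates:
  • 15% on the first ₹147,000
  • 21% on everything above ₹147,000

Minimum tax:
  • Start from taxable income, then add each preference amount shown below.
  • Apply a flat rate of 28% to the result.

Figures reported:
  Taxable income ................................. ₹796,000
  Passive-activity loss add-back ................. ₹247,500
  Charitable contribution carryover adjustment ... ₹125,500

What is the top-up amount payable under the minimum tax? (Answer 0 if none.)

₹168,980

Regular income tax:
  ₹147,000 × 15% = ₹22,050
  ₹649,000 × 21% = ₹136,290
  → ₹158,340

Minimum tax:
  Adjusted income: ₹796,000 + ₹247,500 + ₹125,500 = ₹1,169,000
  ₹1,169,000 × 28% = ₹327,320

Excess of minimum tax over regular income tax: ₹327,320 − ₹158,340 = ₹168,980.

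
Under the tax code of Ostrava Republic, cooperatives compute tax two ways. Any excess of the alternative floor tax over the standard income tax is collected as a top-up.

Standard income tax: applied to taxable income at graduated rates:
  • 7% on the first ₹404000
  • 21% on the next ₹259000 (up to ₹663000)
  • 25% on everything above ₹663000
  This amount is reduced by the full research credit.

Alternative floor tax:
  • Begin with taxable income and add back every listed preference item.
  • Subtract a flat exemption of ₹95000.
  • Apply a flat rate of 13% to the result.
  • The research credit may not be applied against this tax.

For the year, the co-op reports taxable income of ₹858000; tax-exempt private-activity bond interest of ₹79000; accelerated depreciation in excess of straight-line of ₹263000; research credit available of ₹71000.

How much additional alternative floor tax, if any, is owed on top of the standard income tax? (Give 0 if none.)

₹83230

Standard income tax:
  ₹404000 × 7% = ₹28280
  ₹259000 × 21% = ₹54390
  ₹195000 × 25% = ₹48750
  → ₹131420
  Less research credit ₹71000 → ₹60420

Alternative floor tax:
  Adjusted income: ₹858000 + ₹79000 + ₹263000 = ₹1200000
  Less exemption ₹95000 → base ₹1105000
  ₹1105000 × 13% = ₹143650

Excess of alternative floor tax over standard income tax: ₹143650 − ₹60420 = ₹83230.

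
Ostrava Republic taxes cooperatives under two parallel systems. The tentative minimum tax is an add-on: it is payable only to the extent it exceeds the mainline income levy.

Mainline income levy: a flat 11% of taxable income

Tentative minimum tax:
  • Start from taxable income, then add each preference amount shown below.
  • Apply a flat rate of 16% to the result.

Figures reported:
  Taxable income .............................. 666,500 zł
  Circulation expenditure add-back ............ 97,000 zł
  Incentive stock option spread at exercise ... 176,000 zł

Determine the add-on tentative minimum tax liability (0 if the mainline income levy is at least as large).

Tentative minimum tax:
  Adjusted income: 666,500 zł + 97,000 zł + 176,000 zł = 939,500 zł
  939,500 zł × 16% = 150,320 zł

Mainline income levy:
  666,500 zł × 11% = 73,315 zł

Excess of tentative minimum tax over mainline income levy: 150,320 zł − 73,315 zł = 77,005 zł.

77,005 zł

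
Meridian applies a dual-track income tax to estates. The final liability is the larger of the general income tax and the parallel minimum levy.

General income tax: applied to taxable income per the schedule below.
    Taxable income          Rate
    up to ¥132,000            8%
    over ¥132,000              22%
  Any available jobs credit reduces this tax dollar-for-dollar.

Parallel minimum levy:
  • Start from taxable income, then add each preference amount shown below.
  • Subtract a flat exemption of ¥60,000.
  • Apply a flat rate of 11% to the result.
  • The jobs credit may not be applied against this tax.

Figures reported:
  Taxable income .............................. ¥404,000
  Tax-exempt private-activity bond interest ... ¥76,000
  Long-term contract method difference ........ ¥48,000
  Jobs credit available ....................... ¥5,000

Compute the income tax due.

Parallel minimum levy:
  Adjusted income: ¥404,000 + ¥76,000 + ¥48,000 = ¥528,000
  Less exemption ¥60,000 → base ¥468,000
  ¥468,000 × 11% = ¥51,480

General income tax:
  ¥132,000 × 8% = ¥10,560
  ¥272,000 × 22% = ¥59,840
  → ¥70,400
  Less jobs credit ¥5,000 → ¥65,400

¥65,400 > ¥51,480, so the general income tax governs.

¥65,400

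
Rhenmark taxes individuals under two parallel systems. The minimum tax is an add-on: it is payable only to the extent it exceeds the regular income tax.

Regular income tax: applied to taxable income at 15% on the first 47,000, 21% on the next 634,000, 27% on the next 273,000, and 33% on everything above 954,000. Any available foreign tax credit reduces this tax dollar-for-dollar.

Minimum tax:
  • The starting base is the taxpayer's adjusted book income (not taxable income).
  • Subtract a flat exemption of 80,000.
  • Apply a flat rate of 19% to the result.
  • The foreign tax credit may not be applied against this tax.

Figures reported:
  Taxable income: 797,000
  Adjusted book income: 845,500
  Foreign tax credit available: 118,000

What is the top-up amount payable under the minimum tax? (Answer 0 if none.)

91,935

Minimum tax:
  Base (adjusted book income): 845,500
  Less exemption 80,000 → base 765,500
  765,500 × 19% = 145,445

Regular income tax:
  47,000 × 15% = 7,050
  634,000 × 21% = 133,140
  116,000 × 27% = 31,320
  → 171,510
  Less foreign tax credit 118,000 → 53,510

Excess of minimum tax over regular income tax: 145,445 − 53,510 = 91,935.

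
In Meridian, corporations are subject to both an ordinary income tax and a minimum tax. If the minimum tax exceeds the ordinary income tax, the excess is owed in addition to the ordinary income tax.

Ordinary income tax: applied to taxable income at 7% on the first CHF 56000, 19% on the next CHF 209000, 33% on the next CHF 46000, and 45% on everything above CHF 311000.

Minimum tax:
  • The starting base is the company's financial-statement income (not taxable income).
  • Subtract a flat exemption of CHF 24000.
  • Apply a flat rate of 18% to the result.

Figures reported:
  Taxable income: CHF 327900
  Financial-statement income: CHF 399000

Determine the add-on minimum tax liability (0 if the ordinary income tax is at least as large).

Ordinary income tax:
  CHF 56000 × 7% = CHF 3920
  CHF 209000 × 19% = CHF 39710
  CHF 46000 × 33% = CHF 15180
  CHF 16900 × 45% = CHF 7605
  → CHF 66415

Minimum tax:
  Base (financial-statement income): CHF 399000
  Less exemption CHF 24000 → base CHF 375000
  CHF 375000 × 18% = CHF 67500

Excess of minimum tax over ordinary income tax: CHF 67500 − CHF 66415 = CHF 1085.

CHF 1085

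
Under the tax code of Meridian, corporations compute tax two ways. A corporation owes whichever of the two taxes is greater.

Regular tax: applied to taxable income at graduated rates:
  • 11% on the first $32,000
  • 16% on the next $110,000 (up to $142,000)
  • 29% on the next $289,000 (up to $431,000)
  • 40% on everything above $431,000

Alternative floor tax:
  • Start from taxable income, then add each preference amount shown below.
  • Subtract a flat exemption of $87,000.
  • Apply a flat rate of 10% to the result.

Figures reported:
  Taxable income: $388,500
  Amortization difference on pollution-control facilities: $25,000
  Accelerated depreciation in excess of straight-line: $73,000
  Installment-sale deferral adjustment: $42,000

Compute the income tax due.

$92,605

Regular tax:
  $32,000 × 11% = $3,520
  $110,000 × 16% = $17,600
  $246,500 × 29% = $71,485
  → $92,605

Alternative floor tax:
  Adjusted income: $388,500 + $25,000 + $73,000 + $42,000 = $528,500
  Less exemption $87,000 → base $441,500
  $441,500 × 10% = $44,150

$92,605 > $44,150, so the regular tax governs.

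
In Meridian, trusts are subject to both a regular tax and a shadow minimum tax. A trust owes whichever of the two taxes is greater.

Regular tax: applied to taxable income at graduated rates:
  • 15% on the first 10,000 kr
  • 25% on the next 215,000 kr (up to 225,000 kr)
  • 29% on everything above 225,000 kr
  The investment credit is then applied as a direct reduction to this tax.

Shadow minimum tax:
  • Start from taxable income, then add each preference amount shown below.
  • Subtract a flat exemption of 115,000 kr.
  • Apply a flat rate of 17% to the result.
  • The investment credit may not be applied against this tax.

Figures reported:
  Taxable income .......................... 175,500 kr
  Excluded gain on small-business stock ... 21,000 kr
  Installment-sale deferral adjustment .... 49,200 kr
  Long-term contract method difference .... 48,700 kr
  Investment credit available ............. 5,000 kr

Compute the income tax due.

Shadow minimum tax:
  Adjusted income: 175,500 kr + 21,000 kr + 49,200 kr + 48,700 kr = 294,400 kr
  Less exemption 115,000 kr → base 179,400 kr
  179,400 kr × 17% = 30,498 kr

Regular tax:
  10,000 kr × 15% = 1,500 kr
  165,500 kr × 25% = 41,375 kr
  → 42,875 kr
  Less investment credit 5,000 kr → 37,875 kr

37,875 kr > 30,498 kr, so the regular tax governs.

37,875 kr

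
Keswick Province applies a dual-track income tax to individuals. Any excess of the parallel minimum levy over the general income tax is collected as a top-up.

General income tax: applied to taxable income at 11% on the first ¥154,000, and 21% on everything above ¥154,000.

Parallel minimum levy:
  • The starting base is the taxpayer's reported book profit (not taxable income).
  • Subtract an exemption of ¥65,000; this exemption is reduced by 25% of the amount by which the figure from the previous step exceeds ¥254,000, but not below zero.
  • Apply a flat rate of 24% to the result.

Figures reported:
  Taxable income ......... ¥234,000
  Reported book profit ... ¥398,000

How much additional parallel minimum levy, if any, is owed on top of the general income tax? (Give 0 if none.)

¥54,820

General income tax:
  ¥154,000 × 11% = ¥16,940
  ¥80,000 × 21% = ¥16,800
  → ¥33,740

Parallel minimum levy:
  Base (reported book profit): ¥398,000
  Exemption: ¥65,000 − 25% × (¥398,000 − ¥254,000) = ¥65,000 − ¥36,000 = ¥29,000
  Base: ¥398,000 − ¥29,000 = ¥369,000
  ¥369,000 × 24% = ¥88,560

Excess of parallel minimum levy over general income tax: ¥88,560 − ¥33,740 = ¥54,820.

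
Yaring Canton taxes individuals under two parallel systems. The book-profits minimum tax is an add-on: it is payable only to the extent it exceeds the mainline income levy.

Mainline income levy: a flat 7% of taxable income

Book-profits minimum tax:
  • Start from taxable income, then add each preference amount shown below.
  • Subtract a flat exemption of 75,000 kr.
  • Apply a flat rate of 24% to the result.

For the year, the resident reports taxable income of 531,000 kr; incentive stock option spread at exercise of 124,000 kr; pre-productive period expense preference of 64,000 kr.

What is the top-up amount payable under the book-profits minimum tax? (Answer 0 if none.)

Book-profits minimum tax:
  Adjusted income: 531,000 kr + 124,000 kr + 64,000 kr = 719,000 kr
  Less exemption 75,000 kr → base 644,000 kr
  644,000 kr × 24% = 154,560 kr

Mainline income levy:
  531,000 kr × 7% = 37,170 kr

Excess of book-profits minimum tax over mainline income levy: 154,560 kr − 37,170 kr = 117,390 kr.

117,390 kr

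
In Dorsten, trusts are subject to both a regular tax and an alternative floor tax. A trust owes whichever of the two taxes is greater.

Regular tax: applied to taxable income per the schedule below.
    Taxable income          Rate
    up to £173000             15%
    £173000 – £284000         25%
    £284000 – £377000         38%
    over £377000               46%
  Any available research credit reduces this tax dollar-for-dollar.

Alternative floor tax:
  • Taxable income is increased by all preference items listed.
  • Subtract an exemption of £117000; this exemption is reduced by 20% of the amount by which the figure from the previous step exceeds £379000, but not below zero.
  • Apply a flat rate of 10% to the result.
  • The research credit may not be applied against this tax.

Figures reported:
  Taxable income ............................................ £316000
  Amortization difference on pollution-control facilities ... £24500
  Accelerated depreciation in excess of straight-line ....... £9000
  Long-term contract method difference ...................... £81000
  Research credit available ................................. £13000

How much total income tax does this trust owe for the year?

£52860

Regular tax:
  £173000 × 15% = £25950
  £111000 × 25% = £27750
  £32000 × 38% = £12160
  → £65860
  Less research credit £13000 → £52860

Alternative floor tax:
  Adjusted income: £316000 + £24500 + £9000 + £81000 = £430500
  Exemption: £117000 − 20% × (£430500 − £379000) = £117000 − £10300 = £106700
  Base: £430500 − £106700 = £323800
  £323800 × 10% = £32380

£52860 > £32380, so the regular tax governs.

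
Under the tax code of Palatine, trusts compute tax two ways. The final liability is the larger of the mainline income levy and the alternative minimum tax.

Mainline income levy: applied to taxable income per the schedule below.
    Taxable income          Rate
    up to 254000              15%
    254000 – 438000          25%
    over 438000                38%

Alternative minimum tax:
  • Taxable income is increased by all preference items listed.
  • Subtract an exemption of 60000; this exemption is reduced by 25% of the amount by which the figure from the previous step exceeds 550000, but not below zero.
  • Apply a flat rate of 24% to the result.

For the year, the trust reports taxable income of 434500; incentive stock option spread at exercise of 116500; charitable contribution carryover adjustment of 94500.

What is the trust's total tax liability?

Mainline income levy:
  254000 × 15% = 38100
  180500 × 25% = 45125
  → 83225

Alternative minimum tax:
  Adjusted income: 434500 + 116500 + 94500 = 645500
  Exemption: 60000 − 25% × (645500 − 550000) = 60000 − 23875 = 36125
  Base: 645500 − 36125 = 609375
  609375 × 24% = 146250

146250 > 83225, so the alternative minimum tax is the binding amount.

146250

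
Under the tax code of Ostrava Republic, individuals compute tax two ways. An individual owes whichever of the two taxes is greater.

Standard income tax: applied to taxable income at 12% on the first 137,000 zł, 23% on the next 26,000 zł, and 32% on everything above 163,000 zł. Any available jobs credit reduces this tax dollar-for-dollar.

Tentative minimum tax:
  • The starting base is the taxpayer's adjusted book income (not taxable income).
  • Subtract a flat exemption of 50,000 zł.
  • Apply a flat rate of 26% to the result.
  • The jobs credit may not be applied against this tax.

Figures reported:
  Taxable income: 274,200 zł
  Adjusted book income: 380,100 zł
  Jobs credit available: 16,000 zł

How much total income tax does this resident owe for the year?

85,826 zł

Tentative minimum tax:
  Base (adjusted book income): 380,100 zł
  Less exemption 50,000 zł → base 330,100 zł
  330,100 zł × 26% = 85,826 zł

Standard income tax:
  137,000 zł × 12% = 16,440 zł
  26,000 zł × 23% = 5,980 zł
  111,200 zł × 32% = 35,584 zł
  → 58,004 zł
  Less jobs credit 16,000 zł → 42,004 zł

85,826 zł > 42,004 zł, so the tentative minimum tax is the binding amount.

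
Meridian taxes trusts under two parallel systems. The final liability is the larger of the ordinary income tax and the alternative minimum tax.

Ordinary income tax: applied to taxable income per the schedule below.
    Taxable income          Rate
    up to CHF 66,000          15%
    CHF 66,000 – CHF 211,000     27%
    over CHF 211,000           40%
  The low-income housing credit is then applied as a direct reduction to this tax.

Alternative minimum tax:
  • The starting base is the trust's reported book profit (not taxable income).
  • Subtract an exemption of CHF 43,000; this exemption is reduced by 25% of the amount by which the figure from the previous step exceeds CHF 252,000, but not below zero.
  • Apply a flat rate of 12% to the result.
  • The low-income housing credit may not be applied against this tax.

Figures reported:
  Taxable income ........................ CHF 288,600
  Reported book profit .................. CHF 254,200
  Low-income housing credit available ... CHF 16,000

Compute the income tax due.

Ordinary income tax:
  CHF 66,000 × 15% = CHF 9,900
  CHF 145,000 × 27% = CHF 39,150
  CHF 77,600 × 40% = CHF 31,040
  → CHF 80,090
  Less low-income housing credit CHF 16,000 → CHF 64,090

Alternative minimum tax:
  Base (reported book profit): CHF 254,200
  Exemption: CHF 43,000 − 25% × (CHF 254,200 − CHF 252,000) = CHF 43,000 − CHF 550 = CHF 42,450
  Base: CHF 254,200 − CHF 42,450 = CHF 211,750
  CHF 211,750 × 12% = CHF 25,410

CHF 64,090 > CHF 25,410, so the ordinary income tax governs.

CHF 64,090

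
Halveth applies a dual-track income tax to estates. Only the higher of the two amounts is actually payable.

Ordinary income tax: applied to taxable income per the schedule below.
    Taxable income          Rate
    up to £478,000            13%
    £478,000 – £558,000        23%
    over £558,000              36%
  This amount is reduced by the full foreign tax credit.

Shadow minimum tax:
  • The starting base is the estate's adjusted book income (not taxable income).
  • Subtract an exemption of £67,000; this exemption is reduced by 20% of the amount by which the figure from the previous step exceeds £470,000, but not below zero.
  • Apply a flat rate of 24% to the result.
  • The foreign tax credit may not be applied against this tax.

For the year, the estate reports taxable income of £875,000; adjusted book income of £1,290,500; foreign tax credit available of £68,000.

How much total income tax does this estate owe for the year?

Ordinary income tax:
  £478,000 × 13% = £62,140
  £80,000 × 23% = £18,400
  £317,000 × 36% = £114,120
  → £194,660
  Less foreign tax credit £68,000 → £126,660

Shadow minimum tax:
  Base (adjusted book income): £1,290,500
  Exemption: 20% × (£1,290,500 − £470,000) = £164,100 ≥ £67,000, so the exemption is fully phased out
  Base: £1,290,500 − £0 = £1,290,500
  £1,290,500 × 24% = £309,720

£309,720 > £126,660, so the shadow minimum tax is the binding amount.

£309,720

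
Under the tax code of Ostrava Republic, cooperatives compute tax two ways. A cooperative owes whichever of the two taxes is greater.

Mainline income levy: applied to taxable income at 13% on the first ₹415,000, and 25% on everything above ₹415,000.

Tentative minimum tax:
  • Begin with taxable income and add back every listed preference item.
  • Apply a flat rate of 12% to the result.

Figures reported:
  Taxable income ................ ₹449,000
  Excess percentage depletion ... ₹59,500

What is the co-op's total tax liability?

₹62,450

Mainline income levy:
  ₹415,000 × 13% = ₹53,950
  ₹34,000 × 25% = ₹8,500
  → ₹62,450

Tentative minimum tax:
  Adjusted income: ₹449,000 + ₹59,500 = ₹508,500
  ₹508,500 × 12% = ₹61,020

₹62,450 > ₹61,020, so the mainline income levy governs.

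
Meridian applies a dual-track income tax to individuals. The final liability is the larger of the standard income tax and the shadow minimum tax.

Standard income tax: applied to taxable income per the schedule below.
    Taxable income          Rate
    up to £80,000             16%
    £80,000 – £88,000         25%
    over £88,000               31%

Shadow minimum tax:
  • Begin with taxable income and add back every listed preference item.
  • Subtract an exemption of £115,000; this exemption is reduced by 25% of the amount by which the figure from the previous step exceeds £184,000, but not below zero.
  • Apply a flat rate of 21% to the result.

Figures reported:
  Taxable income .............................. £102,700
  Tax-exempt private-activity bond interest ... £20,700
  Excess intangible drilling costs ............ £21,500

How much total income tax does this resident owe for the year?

£19,357

Shadow minimum tax:
  Adjusted income: £102,700 + £20,700 + £21,500 = £144,900
  Exemption: £144,900 ≤ £184,000, so full £115,000 applies
  Base: £144,900 − £115,000 = £29,900
  £29,900 × 21% = £6,279

Standard income tax:
  £80,000 × 16% = £12,800
  £8,000 × 25% = £2,000
  £14,700 × 31% = £4,557
  → £19,357

£19,357 > £6,279, so the standard income tax governs.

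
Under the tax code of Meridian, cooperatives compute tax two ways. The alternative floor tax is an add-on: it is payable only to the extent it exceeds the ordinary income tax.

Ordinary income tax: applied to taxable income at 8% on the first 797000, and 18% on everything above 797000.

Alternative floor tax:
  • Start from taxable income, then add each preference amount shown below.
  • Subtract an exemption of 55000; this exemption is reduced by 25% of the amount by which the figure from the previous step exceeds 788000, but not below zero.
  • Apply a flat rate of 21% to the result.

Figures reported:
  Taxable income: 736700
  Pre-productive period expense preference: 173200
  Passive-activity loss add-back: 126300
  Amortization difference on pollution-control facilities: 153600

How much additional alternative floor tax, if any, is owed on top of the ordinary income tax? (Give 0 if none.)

190922

Alternative floor tax:
  Adjusted income: 736700 + 173200 + 126300 + 153600 = 1189800
  Exemption: 25% × (1189800 − 788000) = 100450 ≥ 55000, so the exemption is fully phased out
  Base: 1189800 − 0 = 1189800
  1189800 × 21% = 249858

Ordinary income tax:
  736700 × 8% = 58936

Excess of alternative floor tax over ordinary income tax: 249858 − 58936 = 190922.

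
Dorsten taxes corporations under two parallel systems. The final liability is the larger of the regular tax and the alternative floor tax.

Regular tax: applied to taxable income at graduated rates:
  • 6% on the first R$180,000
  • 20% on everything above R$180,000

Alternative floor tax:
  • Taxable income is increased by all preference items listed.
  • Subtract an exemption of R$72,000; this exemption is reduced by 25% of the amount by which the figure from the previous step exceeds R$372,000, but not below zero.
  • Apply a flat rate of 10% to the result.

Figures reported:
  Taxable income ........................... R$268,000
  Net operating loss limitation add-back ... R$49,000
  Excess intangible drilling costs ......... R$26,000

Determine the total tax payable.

Alternative floor tax:
  Adjusted income: R$268,000 + R$49,000 + R$26,000 = R$343,000
  Exemption: R$343,000 ≤ R$372,000, so full R$72,000 applies
  Base: R$343,000 − R$72,000 = R$271,000
  R$271,000 × 10% = R$27,100

Regular tax:
  R$180,000 × 6% = R$10,800
  R$88,000 × 20% = R$17,600
  → R$28,400

R$28,400 > R$27,100, so the regular tax governs.

R$28,400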